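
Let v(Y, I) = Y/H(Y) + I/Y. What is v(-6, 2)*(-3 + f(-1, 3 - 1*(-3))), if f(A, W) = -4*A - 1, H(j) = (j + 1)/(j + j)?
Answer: 0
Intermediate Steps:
H(j) = (1 + j)/(2*j) (H(j) = (1 + j)/((2*j)) = (1 + j)*(1/(2*j)) = (1 + j)/(2*j))
v(Y, I) = I/Y + 2*Y²/(1 + Y) (v(Y, I) = Y/(((1 + Y)/(2*Y))) + I/Y = Y*(2*Y/(1 + Y)) + I/Y = 2*Y²/(1 + Y) + I/Y = I/Y + 2*Y²/(1 + Y))
f(A, W) = -1 - 4*A
v(-6, 2)*(-3 + f(-1, 3 - 1*(-3))) = ((2*(-6)³ + 2*(1 - 6))/((-6)*(1 - 6)))*(-3 + (-1 - 4*(-1))) = (-⅙*(2*(-216) + 2*(-5))/(-5))*(-3 + (-1 + 4)) = (-⅙*(-⅕)*(-432 - 10))*(-3 + 3) = -⅙*(-⅕)*(-442)*0 = -221/15*0 = 0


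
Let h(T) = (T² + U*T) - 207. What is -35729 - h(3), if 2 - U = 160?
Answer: -35057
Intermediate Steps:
U = -158 (U = 2 - 1*160 = 2 - 160 = -158)
h(T) = -207 + T² - 158*T (h(T) = (T² - 158*T) - 207 = -207 + T² - 158*T)
-35729 - h(3) = -35729 - (-207 + 3² - 158*3) = -35729 - (-207 + 9 - 474) = -35729 - 1*(-672) = -35729 + 672 = -35057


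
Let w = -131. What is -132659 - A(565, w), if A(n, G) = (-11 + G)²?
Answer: -152823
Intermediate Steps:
-132659 - A(565, w) = -132659 - (-11 - 131)² = -132659 - 1*(-142)² = -132659 - 1*20164 = -132659 - 20164 = -152823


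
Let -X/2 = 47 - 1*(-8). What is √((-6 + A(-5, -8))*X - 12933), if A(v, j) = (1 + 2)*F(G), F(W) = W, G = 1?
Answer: I*√12603 ≈ 112.26*I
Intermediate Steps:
X = -110 (X = -2*(47 - 1*(-8)) = -2*(47 + 8) = -2*55 = -110)
A(v, j) = 3 (A(v, j) = (1 + 2)*1 = 3*1 = 3)
√((-6 + A(-5, -8))*X - 12933) = √((-6 + 3)*(-110) - 12933) = √(-3*(-110) - 12933) = √(330 - 12933) = √(-12603) = I*√12603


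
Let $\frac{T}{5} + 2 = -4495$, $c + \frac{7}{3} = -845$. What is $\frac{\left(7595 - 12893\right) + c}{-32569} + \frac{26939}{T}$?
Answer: $- \frac{739198471}{732313965} \approx -1.0094$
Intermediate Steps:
$c = - \frac{2542}{3}$ ($c = - \frac{7}{3} - 845 = - \frac{2542}{3} \approx -847.33$)
$T = -22485$ ($T = -10 + 5 \left(-4495\right) = -10 - 22475 = -22485$)
$\frac{\left(7595 - 12893\right) + c}{-32569} + \frac{26939}{T} = \frac{\left(7595 - 12893\right) - \frac{2542}{3}}{-32569} + \frac{26939}{-22485} = \left(-5298 - \frac{2542}{3}\right) \left(- \frac{1}{32569}\right) + 26939 \left(- \frac{1}{22485}\right) = \left(- \frac{18436}{3}\right) \left(- \frac{1}{32569}\right) - \frac{26939}{22485} = \frac{18436}{97707} - \frac{26939}{22485} = - \frac{739198471}{732313965}$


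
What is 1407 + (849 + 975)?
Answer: 3231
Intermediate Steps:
1407 + (849 + 975) = 1407 + 1824 = 3231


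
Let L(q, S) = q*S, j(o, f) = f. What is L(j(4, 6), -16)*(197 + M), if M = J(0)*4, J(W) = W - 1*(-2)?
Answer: -19680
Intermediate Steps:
L(q, S) = S*q
J(W) = 2 + W (J(W) = W + 2 = 2 + W)
M = 8 (M = (2 + 0)*4 = 2*4 = 8)
L(j(4, 6), -16)*(197 + M) = (-16*6)*(197 + 8) = -96*205 = -19680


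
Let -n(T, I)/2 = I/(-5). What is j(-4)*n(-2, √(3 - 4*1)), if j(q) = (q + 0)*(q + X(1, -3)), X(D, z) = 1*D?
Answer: 24*I/5 ≈ 4.8*I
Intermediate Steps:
X(D, z) = D
n(T, I) = 2*I/5 (n(T, I) = -2*I/(-5) = -2*I*(-1)/5 = -(-2)*I/5 = 2*I/5)
j(q) = q*(1 + q) (j(q) = (q + 0)*(q + 1) = q*(1 + q))
j(-4)*n(-2, √(3 - 4*1)) = (-4*(1 - 4))*(2*√(3 - 4*1)/5) = (-4*(-3))*(2*√(3 - 4)/5) = 12*(2*√(-1)/5) = 12*(2*I/5) = 24*I/5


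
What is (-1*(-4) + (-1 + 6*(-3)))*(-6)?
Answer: 90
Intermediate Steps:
(-1*(-4) + (-1 + 6*(-3)))*(-6) = (4 + (-1 - 18))*(-6) = (4 - 19)*(-6) = -15*(-6) = 90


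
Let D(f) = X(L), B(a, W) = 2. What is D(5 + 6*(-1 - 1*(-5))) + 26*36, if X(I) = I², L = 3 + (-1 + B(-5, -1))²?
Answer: 952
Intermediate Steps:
L = 4 (L = 3 + (-1 + 2)² = 3 + 1² = 3 + 1 = 4)
D(f) = 16 (D(f) = 4² = 16)
D(5 + 6*(-1 - 1*(-5))) + 26*36 = 16 + 26*36 = 16 + 936 = 952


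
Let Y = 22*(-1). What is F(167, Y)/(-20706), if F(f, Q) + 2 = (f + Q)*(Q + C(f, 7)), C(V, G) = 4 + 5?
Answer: 37/406 ≈ 0.091133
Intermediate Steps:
C(V, G) = 9
Y = -22
F(f, Q) = -2 + (9 + Q)*(Q + f) (F(f, Q) = -2 + (f + Q)*(Q + 9) = -2 + (Q + f)*(9 + Q) = -2 + (9 + Q)*(Q + f))
F(167, Y)/(-20706) = (-2 + (-22)² + 9*(-22) + 9*167 - 22*167)/(-20706) = (-2 + 484 - 198 + 1503 - 3674)*(-1/20706) = -1887*(-1/20706) = 37/406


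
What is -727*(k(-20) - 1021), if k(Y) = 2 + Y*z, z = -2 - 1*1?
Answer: 697193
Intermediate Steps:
z = -3 (z = -2 - 1 = -3)
k(Y) = 2 - 3*Y (k(Y) = 2 + Y*(-3) = 2 - 3*Y)
-727*(k(-20) - 1021) = -727*((2 - 3*(-20)) - 1021) = -727*((2 + 60) - 1021) = -727*(62 - 1021) = -727*(-959) = 697193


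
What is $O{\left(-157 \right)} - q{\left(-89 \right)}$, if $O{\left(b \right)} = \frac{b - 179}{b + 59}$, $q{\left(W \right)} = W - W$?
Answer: $\frac{24}{7} \approx 3.4286$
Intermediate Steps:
$q{\left(W \right)} = 0$
$O{\left(b \right)} = \frac{-179 + b}{59 + b}$
$O{\left(-157 \right)} - q{\left(-89 \right)} = \frac{-179 - 157}{59 - 157} - 0 = \frac{1}{-98} \left(-336\right) + 0 = \left(- \frac{1}{98}\right) \left(-336\right) + 0 = \frac{24}{7} + 0 = \frac{24}{7}$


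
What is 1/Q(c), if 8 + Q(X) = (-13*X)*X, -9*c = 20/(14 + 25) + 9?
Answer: -9477/213457 ≈ -0.044398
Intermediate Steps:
c = -371/351 (c = -(20/(14 + 25) + 9)/9 = -(20/39 + 9)/9 = -⅑*371/39 = -371/351 ≈ -1.0570)
Q(X) = -8 - 13*X² (Q(X) = -8 + (-13*X)*X = -8 - 13*X²)
1/Q(c) = 1/(-8 - 13*(-371/351)²) = 1/(-8 - 13*137641/123201) = 1/(-8 - 137641/9477) = 1/(-213457/9477) = -9477/213457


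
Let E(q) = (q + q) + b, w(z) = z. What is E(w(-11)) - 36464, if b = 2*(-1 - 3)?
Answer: -36494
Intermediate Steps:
b = -8 (b = 2*(-4) = -8)
E(q) = -8 + 2*q (E(q) = (q + q) - 8 = 2*q - 8 = -8 + 2*q)
E(w(-11)) - 36464 = (-8 + 2*(-11)) - 36464 = (-8 - 22) - 36464 = -30 - 36464 = -36494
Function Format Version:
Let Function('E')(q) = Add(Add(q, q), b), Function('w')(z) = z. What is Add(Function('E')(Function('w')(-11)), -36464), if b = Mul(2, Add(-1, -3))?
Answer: -36494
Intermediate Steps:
b = -8 (b = Mul(2, -4) = -8)
Function('E')(q) = Add(-8, Mul(2, q)) (Function('E')(q) = Add(Add(q, q), -8) = Add(Mul(2, q), -8) = Add(-8, Mul(2, q)))
Add(Function('E')(Function('w')(-11)), -36464) = Add(Add(-8, Mul(2, -11)), -36464) = Add(Add(-8, -22), -36464) = Add(-30, -36464) = -36494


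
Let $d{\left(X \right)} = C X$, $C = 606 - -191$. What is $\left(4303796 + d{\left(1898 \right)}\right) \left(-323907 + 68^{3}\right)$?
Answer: $-55111356450$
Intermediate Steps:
$C = 797$ ($C = 606 + \left(-35 + 226\right) = 606 + 191 = 797$)
$d{\left(X \right)} = 797 X$
$\left(4303796 + d{\left(1898 \right)}\right) \left(-323907 + 68^{3}\right) = \left(4303796 + 797 \cdot 1898\right) \left(-323907 + 68^{3}\right) = \left(4303796 + 1512706\right) \left(-323907 + 314432\right) = 5816502 \left(-9475\right) = -55111356450$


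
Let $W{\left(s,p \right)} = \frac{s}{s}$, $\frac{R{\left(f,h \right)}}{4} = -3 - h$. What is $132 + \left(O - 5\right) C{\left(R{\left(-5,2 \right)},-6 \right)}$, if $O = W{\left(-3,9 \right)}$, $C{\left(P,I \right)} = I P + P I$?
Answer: $-828$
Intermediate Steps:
$R{\left(f,h \right)} = -12 - 4 h$ ($R{\left(f,h \right)} = 4 \left(-3 - h\right) = -12 - 4 h$)
$W{\left(s,p \right)} = 1$
$C{\left(P,I \right)} = 2 I P$ ($C{\left(P,I \right)} = I P + I P = 2 I P$)
$O = 1$
$132 + \left(O - 5\right) C{\left(R{\left(-5,2 \right)},-6 \right)} = 132 + \left(1 - 5\right) 2 \left(-6\right) \left(-12 - 8\right) = 132 - 4 \cdot 2 \left(-6\right) \left(-12 - 8\right) = 132 - 4 \cdot 2 \left(-6\right) \left(-20\right) = 132 - 960 = -828$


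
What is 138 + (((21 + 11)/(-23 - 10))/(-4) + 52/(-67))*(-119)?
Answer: 445538/2211 ≈ 201.51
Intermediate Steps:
138 + (((21 + 11)/(-23 - 10))/(-4) + 52/(-67))*(-119) = 138 + ((32/(-33))*(-1/4) + 52*(-1/67))*(-119) = 138 + ((32*(-1/33))*(-1/4) - 52/67)*(-119) = 138 + (-32/33*(-1/4) - 52/67)*(-119) = 138 + (8/33 - 52/67)*(-119) = 138 - 1180/2211*(-119) = 138 + 140420/2211 = 445538/2211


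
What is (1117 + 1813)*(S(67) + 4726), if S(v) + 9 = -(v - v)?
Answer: 13820810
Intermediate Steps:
S(v) = -9 (S(v) = -9 - (v - v) = -9 - 1*0 = -9 + 0 = -9)
(1117 + 1813)*(S(67) + 4726) = (1117 + 1813)*(-9 + 4726) = 2930*4717 = 13820810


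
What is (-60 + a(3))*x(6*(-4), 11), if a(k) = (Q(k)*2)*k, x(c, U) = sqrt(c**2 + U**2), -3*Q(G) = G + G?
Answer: -72*sqrt(697) ≈ -1900.9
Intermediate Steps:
Q(G) = -2*G/3 (Q(G) = -(G + G)/3 = -2*G/3)
x(c, U) = sqrt(U**2 + c**2)
a(k) = -4*k**2/3 (a(k) = (-2*k/3*2)*k = (-4*k/3)*k = -4*k**2/3)
(-60 + a(3))*x(6*(-4), 11) = (-60 - 4/3*3**2)*sqrt(11**2 + (6*(-4))**2) = (-60 - 4/3*9)*sqrt(121 + (-24)**2) = (-60 - 12)*sqrt(121 + 576) = -72*sqrt(697)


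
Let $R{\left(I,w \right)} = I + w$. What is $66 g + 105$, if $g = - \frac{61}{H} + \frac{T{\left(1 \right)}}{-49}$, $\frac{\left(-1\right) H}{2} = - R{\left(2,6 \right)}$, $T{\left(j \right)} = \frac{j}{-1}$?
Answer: $- \frac{56949}{392} \approx -145.28$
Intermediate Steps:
$T{\left(j \right)} = - j$ ($T{\left(j \right)} = j \left(-1\right) = - j$)
$H = 16$ ($H = - 2 \left(- (2 + 6)\right) = - 2 \left(\left(-1\right) 8\right) = \left(-2\right) \left(-8\right) = 16$)
$g = - \frac{2973}{784}$ ($g = - \frac{61}{16} + \frac{\left(-1\right) 1}{-49} = \left(-61\right) \frac{1}{16} - - \frac{1}{49} = - \frac{61}{16} + \frac{1}{49} = - \frac{2973}{784} \approx -3.7921$)
$66 g + 105 = 66 \left(- \frac{2973}{784}\right) + 105 = - \frac{98109}{392} + 105 = - \frac{56949}{392}$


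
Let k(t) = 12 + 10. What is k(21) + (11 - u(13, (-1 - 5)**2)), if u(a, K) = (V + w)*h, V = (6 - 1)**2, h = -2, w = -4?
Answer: 75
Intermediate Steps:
V = 25 (V = 5**2 = 25)
u(a, K) = -42 (u(a, K) = (25 - 4)*(-2) = 21*(-2) = -42)
k(t) = 22
k(21) + (11 - u(13, (-1 - 5)**2)) = 22 + (11 - 1*(-42)) = 22 + (11 + 42) = 22 + 53 = 75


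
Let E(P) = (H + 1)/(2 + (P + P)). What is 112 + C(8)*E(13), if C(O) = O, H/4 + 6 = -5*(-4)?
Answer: 898/7 ≈ 128.29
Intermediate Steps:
H = 56 (H = -24 + 4*(-5*(-4)) = -24 + 4*20 = -24 + 80 = 56)
E(P) = 57/(2 + 2*P) (E(P) = (56 + 1)/(2 + (P + P)) = 57/(2 + 2*P))
112 + C(8)*E(13) = 112 + 8*(57/(2*(1 + 13))) = 112 + 8*((57/2)/14) = 112 + 8*((57/2)*(1/14)) = 112 + 8*(57/28) = 112 + 114/7 = 898/7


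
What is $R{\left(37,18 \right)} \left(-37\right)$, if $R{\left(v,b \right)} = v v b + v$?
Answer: $-913123$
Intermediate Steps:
$R{\left(v,b \right)} = v + b v^{2}$ ($R{\left(v,b \right)} = v^{2} b + v = b v^{2} + v = v + b v^{2}$)
$R{\left(37,18 \right)} \left(-37\right) = 37 \left(1 + 18 \cdot 37\right) \left(-37\right) = 37 \left(1 + 666\right) \left(-37\right) = 37 \cdot 667 \left(-37\right) = 24679 \left(-37\right) = -913123$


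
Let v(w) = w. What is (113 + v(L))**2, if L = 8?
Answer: 14641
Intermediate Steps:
(113 + v(L))**2 = (113 + 8)**2 = 121**2 = 14641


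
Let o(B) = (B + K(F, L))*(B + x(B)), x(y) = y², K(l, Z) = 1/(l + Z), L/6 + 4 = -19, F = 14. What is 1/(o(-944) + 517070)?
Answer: -31/26034772066 ≈ -1.1907e-9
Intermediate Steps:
L = -138 (L = -24 + 6*(-19) = -24 - 114 = -138)
K(l, Z) = 1/(Z + l)
o(B) = (-1/124 + B)*(B + B²) (o(B) = (B + 1/(-138 + 14))*(B + B²) = (B + 1/(-124))*(B + B²) = (B - 1/124)*(B + B²) = (-1/124 + B)*(B + B²))
1/(o(-944) + 517070) = 1/((1/124)*(-944)*(-1 + 123*(-944) + 124*(-944)²) + 517070) = 1/((1/124)*(-944)*(-1 - 116112 + 124*891136) + 517070) = 1/((1/124)*(-944)*(-1 - 116112 + 110500864) + 517070) = 1/((1/124)*(-944)*110384751 + 517070) = 1/(-26050801236/31 + 517070) = 1/(-26034772066/31) = -31/26034772066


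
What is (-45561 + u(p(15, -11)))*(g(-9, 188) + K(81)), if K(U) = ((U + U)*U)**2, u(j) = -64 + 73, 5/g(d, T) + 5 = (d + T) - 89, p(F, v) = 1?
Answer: -133338768025008/17 ≈ -7.8435e+12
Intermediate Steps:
g(d, T) = 5/(-94 + T + d) (g(d, T) = 5/(-5 + ((d + T) - 89)) = 5/(-5 + ((T + d) - 89)) = 5/(-5 + (-89 + T + d)) = 5/(-94 + T + d))
u(j) = 9
K(U) = 4*U**4 (K(U) = ((2*U)*U)**2 = (2*U**2)**2 = 4*U**4)
(-45561 + u(p(15, -11)))*(g(-9, 188) + K(81)) = (-45561 + 9)*(5/(-94 + 188 - 9) + 4*81**4) = -45552*(5/85 + 4*43046721) = -45552*(5*(1/85) + 172186884) = -45552*(1/17 + 172186884) = -45552*2927177029/17 = -133338768025008/17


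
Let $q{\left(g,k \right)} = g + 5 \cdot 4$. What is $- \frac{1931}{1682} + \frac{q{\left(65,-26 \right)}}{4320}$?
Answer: $- \frac{819895}{726624} \approx -1.1284$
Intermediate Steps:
$q{\left(g,k \right)} = 20 + g$ ($q{\left(g,k \right)} = g + 20 = 20 + g$)
$- \frac{1931}{1682} + \frac{q{\left(65,-26 \right)}}{4320} = - \frac{1931}{1682} + \frac{20 + 65}{4320} = \left(-1931\right) \frac{1}{1682} + 85 \cdot \frac{1}{4320} = - \frac{1931}{1682} + \frac{17}{864} = - \frac{819895}{726624}$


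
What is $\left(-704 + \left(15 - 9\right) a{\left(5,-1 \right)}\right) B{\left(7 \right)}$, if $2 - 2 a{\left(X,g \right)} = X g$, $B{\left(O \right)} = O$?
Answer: $-4781$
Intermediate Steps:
$a{\left(X,g \right)} = 1 - \frac{X g}{2}$
$\left(-704 + \left(15 - 9\right) a{\left(5,-1 \right)}\right) B{\left(7 \right)} = \left(-704 + \left(15 - 9\right) \left(1 - \frac{5}{2} \left(-1\right)\right)\right) 7 = \left(-704 + 6 \left(1 + \frac{5}{2}\right)\right) 7 = \left(-704 + 6 \cdot \frac{7}{2}\right) 7 = \left(-704 + 21\right) 7 = \left(-683\right) 7 = -4781$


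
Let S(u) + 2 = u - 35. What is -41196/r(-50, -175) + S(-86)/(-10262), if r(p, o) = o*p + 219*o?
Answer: 60913011/43356950 ≈ 1.4049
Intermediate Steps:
S(u) = -37 + u (S(u) = -2 + (u - 35) = -2 + (-35 + u) = -37 + u)
r(p, o) = 219*o + o*p
-41196/r(-50, -175) + S(-86)/(-10262) = -41196*(-1/(175*(219 - 50))) + (-37 - 86)/(-10262) = -41196/((-175*169)) - 123*(-1/10262) = -41196/(-29575) + 123/10262 = -41196*(-1/29575) + 123/10262 = 41196/29575 + 123/10262 = 60913011/43356950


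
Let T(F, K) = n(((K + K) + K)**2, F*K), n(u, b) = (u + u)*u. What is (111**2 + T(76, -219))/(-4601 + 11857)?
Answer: 372641730723/7256 ≈ 5.1356e+7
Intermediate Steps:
n(u, b) = 2*u**2 (n(u, b) = (2*u)*u = 2*u**2)
T(F, K) = 162*K**4 (T(F, K) = 2*(((K + K) + K)**2)**2 = 2*((2*K + K)**2)**2 = 2*((3*K)**2)**2 = 2*(9*K**2)**2 = 2*(81*K**4) = 162*K**4)
(111**2 + T(76, -219))/(-4601 + 11857) = (111**2 + 162*(-219)**4)/(-4601 + 11857) = (12321 + 162*2300257521)/7256 = (12321 + 372641718402)*(1/7256) = 372641730723*(1/7256) = 372641730723/7256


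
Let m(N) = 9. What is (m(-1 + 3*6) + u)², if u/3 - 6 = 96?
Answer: 99225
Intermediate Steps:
u = 306 (u = 18 + 3*96 = 18 + 288 = 306)
(m(-1 + 3*6) + u)² = (9 + 306)² = 315² = 99225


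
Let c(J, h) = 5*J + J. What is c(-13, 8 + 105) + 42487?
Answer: 42409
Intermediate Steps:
c(J, h) = 6*J
c(-13, 8 + 105) + 42487 = 6*(-13) + 42487 = -78 + 42487 = 42409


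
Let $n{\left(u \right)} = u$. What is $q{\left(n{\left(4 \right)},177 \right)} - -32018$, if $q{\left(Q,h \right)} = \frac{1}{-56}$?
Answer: $\frac{1793007}{56} \approx 32018.0$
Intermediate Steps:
$q{\left(Q,h \right)} = - \frac{1}{56}$
$q{\left(n{\left(4 \right)},177 \right)} - -32018 = - \frac{1}{56} - -32018 = - \frac{1}{56} + 32018 = \frac{1793007}{56}$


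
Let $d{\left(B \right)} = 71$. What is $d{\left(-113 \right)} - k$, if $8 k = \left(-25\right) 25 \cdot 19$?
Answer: $\frac{12443}{8} \approx 1555.4$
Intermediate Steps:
$k = - \frac{11875}{8}$ ($k = \frac{\left(-25\right) 25 \cdot 19}{8} = \frac{\left(-625\right) 19}{8} = \frac{1}{8} \left(-11875\right) = - \frac{11875}{8} \approx -1484.4$)
$d{\left(-113 \right)} - k = 71 - - \frac{11875}{8} = 71 + \frac{11875}{8} = \frac{12443}{8}$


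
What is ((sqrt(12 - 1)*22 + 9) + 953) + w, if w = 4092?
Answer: 5054 + 22*sqrt(11) ≈ 5127.0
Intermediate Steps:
((sqrt(12 - 1)*22 + 9) + 953) + w = ((sqrt(12 - 1)*22 + 9) + 953) + 4092 = ((sqrt(11)*22 + 9) + 953) + 4092 = ((22*sqrt(11) + 9) + 953) + 4092 = ((9 + 22*sqrt(11)) + 953) + 4092 = (962 + 22*sqrt(11)) + 4092 = 5054 + 22*sqrt(11)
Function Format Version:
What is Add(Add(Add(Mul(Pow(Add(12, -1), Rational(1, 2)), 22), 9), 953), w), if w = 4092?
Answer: Add(5054, Mul(22, Pow(11, Rational(1, 2)))) ≈ 5127.0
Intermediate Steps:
Add(Add(Add(Mul(Pow(Add(12, -1), Rational(1, 2)), 22), 9), 953), w) = Add(Add(Add(Mul(Pow(Add(12, -1), Rational(1, 2)), 22), 9), 953), 4092) = Add(Add(Add(Mul(Pow(11, Rational(1, 2)), 22), 9), 953), 4092) = Add(Add(Add(Mul(22, Pow(11, Rational(1, 2))), 9), 953), 4092) = Add(Add(Add(9, Mul(22, Pow(11, Rational(1, 2)))), 953), 4092) = Add(Add(962, Mul(22, Pow(11, Rational(1, 2)))), 4092) = Add(5054, Mul(22, Pow(11, Rational(1, 2))))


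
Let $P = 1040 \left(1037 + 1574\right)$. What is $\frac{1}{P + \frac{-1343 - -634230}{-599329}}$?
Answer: $\frac{599329}{1627441306873} \approx 3.6826 \cdot 10^{-7}$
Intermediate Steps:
$P = 2715440$ ($P = 1040 \cdot 2611 = 2715440$)
$\frac{1}{P + \frac{-1343 - -634230}{-599329}} = \frac{1}{2715440 + \frac{-1343 - -634230}{-599329}} = \frac{1}{2715440 + \left(-1343 + 634230\right) \left(- \frac{1}{599329}\right)} = \frac{1}{2715440 + 632887 \left(- \frac{1}{599329}\right)} = \frac{1}{2715440 - \frac{632887}{599329}} = \frac{1}{\frac{1627441306873}{599329}} = \frac{599329}{1627441306873}$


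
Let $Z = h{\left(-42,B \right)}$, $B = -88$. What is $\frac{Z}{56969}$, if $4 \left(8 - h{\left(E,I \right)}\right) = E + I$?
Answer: $\frac{81}{113938} \approx 0.00071091$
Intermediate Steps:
$h{\left(E,I \right)} = 8 - \frac{E}{4} - \frac{I}{4}$ ($h{\left(E,I \right)} = 8 - \frac{E + I}{4} = 8 - \left(\frac{E}{4} + \frac{I}{4}\right) = 8 - \frac{E}{4} - \frac{I}{4}$)
$Z = \frac{81}{2}$ ($Z = 8 - - \frac{21}{2} - -22 = 8 + \frac{21}{2} + 22 = \frac{81}{2} \approx 40.5$)
$\frac{Z}{56969} = \frac{81}{2 \cdot 56969} = \frac{81}{2} \cdot \frac{1}{56969} = \frac{81}{113938}$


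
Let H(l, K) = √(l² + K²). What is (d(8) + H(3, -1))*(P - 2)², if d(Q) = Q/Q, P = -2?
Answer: 16 + 16*√10 ≈ 66.596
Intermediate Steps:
d(Q) = 1
H(l, K) = √(K² + l²)
(d(8) + H(3, -1))*(P - 2)² = (1 + √((-1)² + 3²))*(-2 - 2)² = (1 + √(1 + 9))*(-4)² = (1 + √10)*16 = 16 + 16*√10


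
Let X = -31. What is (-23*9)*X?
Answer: 6417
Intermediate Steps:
(-23*9)*X = -23*9*(-31) = -207*(-31) = 6417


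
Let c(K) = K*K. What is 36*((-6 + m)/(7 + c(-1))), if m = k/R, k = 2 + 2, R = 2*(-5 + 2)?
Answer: -30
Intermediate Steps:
c(K) = K²
R = -6 (R = 2*(-3) = -6)
k = 4
m = -⅔ (m = 4/(-6) = 4*(-⅙) = -⅔ ≈ -0.66667)
36*((-6 + m)/(7 + c(-1))) = 36*((-6 - ⅔)/(7 + (-1)²)) = 36*(-20/(3*(7 + 1))) = 36*(-20/3/8) = 36*(-20/3*⅛) = 36*(-⅚) = -30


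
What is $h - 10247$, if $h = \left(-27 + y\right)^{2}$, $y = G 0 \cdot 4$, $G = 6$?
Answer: $-9518$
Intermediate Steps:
$y = 0$ ($y = 6 \cdot 0 \cdot 4 = 0 \cdot 4 = 0$)
$h = 729$ ($h = \left(-27 + 0\right)^{2} = \left(-27\right)^{2} = 729$)
$h - 10247 = 729 - 10247 = -9518$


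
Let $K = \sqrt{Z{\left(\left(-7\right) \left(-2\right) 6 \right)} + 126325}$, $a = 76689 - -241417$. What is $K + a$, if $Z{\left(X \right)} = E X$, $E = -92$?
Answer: $318106 + \sqrt{118597} \approx 3.1845 \cdot 10^{5}$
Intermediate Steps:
$a = 318106$ ($a = 76689 + 241417 = 318106$)
$Z{\left(X \right)} = - 92 X$
$K = \sqrt{118597}$ ($K = \sqrt{- 92 \left(-7\right) \left(-2\right) 6 + 126325} = \sqrt{- 92 \cdot 14 \cdot 6 + 126325} = \sqrt{\left(-92\right) 84 + 126325} = \sqrt{-7728 + 126325} = \sqrt{118597} \approx 344.38$)
$K + a = \sqrt{118597} + 318106 = 318106 + \sqrt{118597}$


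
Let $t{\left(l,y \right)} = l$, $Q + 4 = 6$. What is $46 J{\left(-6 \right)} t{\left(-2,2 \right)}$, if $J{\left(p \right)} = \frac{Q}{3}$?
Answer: $- \frac{184}{3} \approx -61.333$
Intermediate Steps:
$Q = 2$ ($Q = -4 + 6 = 2$)
$J{\left(p \right)} = \frac{2}{3}$
$46 J{\left(-6 \right)} t{\left(-2,2 \right)} = 46 \cdot \frac{2}{3} \left(-2\right) = \frac{92}{3} \left(-2\right) = - \frac{184}{3}$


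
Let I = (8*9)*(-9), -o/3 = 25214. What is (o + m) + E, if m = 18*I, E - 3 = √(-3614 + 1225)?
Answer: -87303 + I*√2389 ≈ -87303.0 + 48.877*I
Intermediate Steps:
o = -75642 (o = -3*25214 = -75642)
I = -648 (I = 72*(-9) = -648)
E = 3 + I*√2389 (E = 3 + √(-3614 + 1225) = 3 + √(-2389) = 3 + I*√2389 ≈ 3.0 + 48.877*I)
m = -11664 (m = 18*(-648) = -11664)
(o + m) + E = (-75642 - 11664) + (3 + I*√2389) = -87306 + (3 + I*√2389) = -87303 + I*√2389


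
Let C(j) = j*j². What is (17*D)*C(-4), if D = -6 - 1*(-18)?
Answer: -13056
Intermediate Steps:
C(j) = j³
D = 12 (D = -6 + 18 = 12)
(17*D)*C(-4) = (17*12)*(-4)³ = 204*(-64) = -13056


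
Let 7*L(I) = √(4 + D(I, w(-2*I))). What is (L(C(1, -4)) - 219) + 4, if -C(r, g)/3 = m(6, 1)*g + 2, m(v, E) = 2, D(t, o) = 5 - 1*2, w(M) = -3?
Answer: -215 + √7/7 ≈ -214.62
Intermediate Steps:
D(t, o) = 3 (D(t, o) = 5 - 2 = 3)
C(r, g) = -6 - 6*g (C(r, g) = -3*(2*g + 2) = -3*(2 + 2*g) = -6 - 6*g)
L(I) = √7/7 (L(I) = √(4 + 3)/7 = √7/7)
(L(C(1, -4)) - 219) + 4 = (√7/7 - 219) + 4 = (-219 + √7/7) + 4 = -215 + √7/7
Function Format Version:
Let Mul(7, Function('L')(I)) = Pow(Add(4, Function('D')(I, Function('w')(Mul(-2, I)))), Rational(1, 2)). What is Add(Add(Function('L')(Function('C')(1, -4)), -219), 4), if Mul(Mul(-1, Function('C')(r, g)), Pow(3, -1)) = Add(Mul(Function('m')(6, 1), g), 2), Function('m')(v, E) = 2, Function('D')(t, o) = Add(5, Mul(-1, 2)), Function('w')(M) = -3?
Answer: Add(-215, Mul(Rational(1, 7), Pow(7, Rational(1, 2)))) ≈ -214.62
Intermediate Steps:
Function('D')(t, o) = 3 (Function('D')(t, o) = Add(5, -2) = 3)
Function('C')(r, g) = Add(-6, Mul(-6, g)) (Function('C')(r, g) = Mul(-3, Add(Mul(2, g), 2)) = Mul(-3, Add(2, Mul(2, g))) = Add(-6, Mul(-6, g)))
Function('L')(I) = Mul(Rational(1, 7), Pow(7, Rational(1, 2))) (Function('L')(I) = Mul(Rational(1, 7), Pow(Add(4, 3), Rational(1, 2))) = Mul(Rational(1, 7), Pow(7, Rational(1, 2))))
Add(Add(Function('L')(Function('C')(1, -4)), -219), 4) = Add(Add(Mul(Rational(1, 7), Pow(7, Rational(1, 2))), -219), 4) = Add(Add(-219, Mul(Rational(1, 7), Pow(7, Rational(1, 2)))), 4) = Add(-215, Mul(Rational(1, 7), Pow(7, Rational(1, 2))))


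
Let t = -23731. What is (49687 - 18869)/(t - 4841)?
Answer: -15409/14286 ≈ -1.0786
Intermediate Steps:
(49687 - 18869)/(t - 4841) = (49687 - 18869)/(-23731 - 4841) = 30818/(-28572) = 30818*(-1/28572) = -15409/14286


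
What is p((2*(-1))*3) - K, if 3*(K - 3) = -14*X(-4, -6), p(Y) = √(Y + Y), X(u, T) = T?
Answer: -31 + 2*I*√3 ≈ -31.0 + 3.4641*I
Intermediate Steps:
p(Y) = √2*√Y (p(Y) = √(2*Y) = √2*√Y)
K = 31 (K = 3 + (-14*(-6))/3 = 3 + (⅓)*84 = 3 + 28 = 31)
p((2*(-1))*3) - K = √2*√((2*(-1))*3) - 1*31 = √2*√(-2*3) - 31 = √2*√(-6) - 31 = √2*(I*√6) - 31 = 2*I*√3 - 31 = -31 + 2*I*√3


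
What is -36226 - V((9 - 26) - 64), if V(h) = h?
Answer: -36145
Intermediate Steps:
-36226 - V((9 - 26) - 64) = -36226 - ((9 - 26) - 64) = -36226 - (-17 - 64) = -36226 - 1*(-81) = -36226 + 81 = -36145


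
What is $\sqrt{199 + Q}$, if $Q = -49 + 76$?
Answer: $\sqrt{226} \approx 15.033$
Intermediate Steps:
$Q = 27$
$\sqrt{199 + Q} = \sqrt{199 + 27} = \sqrt{226}$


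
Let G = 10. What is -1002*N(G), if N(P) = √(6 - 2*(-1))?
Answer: -2004*√2 ≈ -2834.1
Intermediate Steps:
N(P) = 2*√2 (N(P) = √(6 + 2) = √8 = 2*√2)
-1002*N(G) = -2004*√2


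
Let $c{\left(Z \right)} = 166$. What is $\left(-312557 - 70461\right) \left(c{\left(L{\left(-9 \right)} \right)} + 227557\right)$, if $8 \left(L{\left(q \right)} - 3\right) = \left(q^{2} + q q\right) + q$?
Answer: $-87222008014$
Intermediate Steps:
$L{\left(q \right)} = 3 + \frac{q^{2}}{4} + \frac{q}{8}$ ($L{\left(q \right)} = 3 + \frac{\left(q^{2} + q q\right) + q}{8} = 3 + \frac{\left(q^{2} + q^{2}\right) + q}{8} = 3 + \frac{2 q^{2} + q}{8} = 3 + \frac{q + 2 q^{2}}{8} = 3 + \left(\frac{q^{2}}{4} + \frac{q}{8}\right) = 3 + \frac{q^{2}}{4} + \frac{q}{8}$)
$\left(-312557 - 70461\right) \left(c{\left(L{\left(-9 \right)} \right)} + 227557\right) = \left(-312557 - 70461\right) \left(166 + 227557\right) = \left(-383018\right) 227723 = -87222008014$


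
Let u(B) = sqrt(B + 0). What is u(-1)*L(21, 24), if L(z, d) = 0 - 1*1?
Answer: -I ≈ -1.0*I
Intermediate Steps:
u(B) = sqrt(B)
L(z, d) = -1 (L(z, d) = 0 - 1 = -1)
u(-1)*L(21, 24) = sqrt(-1)*(-1) = I*(-1) = -I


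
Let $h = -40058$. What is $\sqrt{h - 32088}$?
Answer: $i \sqrt{72146} \approx 268.6 i$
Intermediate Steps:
$\sqrt{h - 32088} = \sqrt{-40058 - 32088} = \sqrt{-72146} = i \sqrt{72146}$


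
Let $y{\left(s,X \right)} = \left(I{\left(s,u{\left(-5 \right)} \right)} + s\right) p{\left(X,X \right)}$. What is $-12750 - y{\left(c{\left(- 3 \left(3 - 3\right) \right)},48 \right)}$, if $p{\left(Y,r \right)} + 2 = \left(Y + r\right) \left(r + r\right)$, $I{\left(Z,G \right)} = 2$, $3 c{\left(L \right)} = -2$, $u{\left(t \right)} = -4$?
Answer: $- \frac{75106}{3} \approx -25035.0$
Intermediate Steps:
$c{\left(L \right)} = - \frac{2}{3}$ ($c{\left(L \right)} = \frac{1}{3} \left(-2\right) = - \frac{2}{3}$)
$p{\left(Y,r \right)} = -2 + 2 r \left(Y + r\right)$ ($p{\left(Y,r \right)} = -2 + \left(Y + r\right) \left(r + r\right) = -2 + \left(Y + r\right) 2 r = -2 + 2 r \left(Y + r\right)$)
$y{\left(s,X \right)} = \left(-2 + 4 X^{2}\right) \left(2 + s\right)$ ($y{\left(s,X \right)} = \left(2 + s\right) \left(-2 + 2 X^{2} + 2 X X\right) = \left(2 + s\right) \left(-2 + 2 X^{2} + 2 X^{2}\right) = \left(2 + s\right) \left(-2 + 4 X^{2}\right) = \left(-2 + 4 X^{2}\right) \left(2 + s\right)$)
$-12750 - y{\left(c{\left(- 3 \left(3 - 3\right) \right)},48 \right)} = -12750 - 2 \left(-1 + 2 \cdot 48^{2}\right) \left(2 - \frac{2}{3}\right) = -12750 - 2 \left(-1 + 2 \cdot 2304\right) \frac{4}{3} = -12750 - 2 \left(-1 + 4608\right) \frac{4}{3} = -12750 - 2 \cdot 4607 \cdot \frac{4}{3} = -12750 - \frac{36856}{3} = - \frac{75106}{3}$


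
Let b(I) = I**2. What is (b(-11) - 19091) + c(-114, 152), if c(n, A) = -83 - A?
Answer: -19205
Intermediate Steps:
(b(-11) - 19091) + c(-114, 152) = ((-11)**2 - 19091) + (-83 - 1*152) = (121 - 19091) + (-83 - 152) = -18970 - 235 = -19205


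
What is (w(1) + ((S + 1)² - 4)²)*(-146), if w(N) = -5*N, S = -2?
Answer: -584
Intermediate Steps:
(w(1) + ((S + 1)² - 4)²)*(-146) = (-5*1 + ((-2 + 1)² - 4)²)*(-146) = (-5 + ((-1)² - 4)²)*(-146) = (-5 + (1 - 4)²)*(-146) = (-5 + (-3)²)*(-146) = (-5 + 9)*(-146) = 4*(-146) = -584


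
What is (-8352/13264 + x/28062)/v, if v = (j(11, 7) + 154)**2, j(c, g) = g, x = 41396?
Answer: 9834460/301505269779 ≈ 3.2618e-5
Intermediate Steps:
v = 25921 (v = (7 + 154)**2 = 161**2 = 25921)
(-8352/13264 + x/28062)/v = (-8352/13264 + 41396/28062)/25921 = (-8352*1/13264 + 41396*(1/28062))*(1/25921) = (-522/829 + 20698/14031)*(1/25921) = (9834460/11631699)*(1/25921) = 9834460/301505269779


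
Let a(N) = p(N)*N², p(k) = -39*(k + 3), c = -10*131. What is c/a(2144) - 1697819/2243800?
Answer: -3141769114286359/4152092520076800 ≈ -0.75667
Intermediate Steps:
c = -1310
p(k) = -117 - 39*k (p(k) = -39*(3 + k) = -117 - 39*k)
a(N) = N²*(-117 - 39*N) (a(N) = (-117 - 39*N)*N² = N²*(-117 - 39*N))
c/a(2144) - 1697819/2243800 = -1310*1/(179272704*(-3 - 1*2144)) - 1697819/2243800 = -1310*1/(179272704*(-3 - 2144)) - 1697819*1/2243800 = -1310/(39*4596736*(-2147)) - 1697819/2243800 = -1310/(-384898495488) - 1697819/2243800 = -1310*(-1/384898495488) - 1697819/2243800 = 655/192449247744 - 1697819/2243800 = -3141769114286359/4152092520076800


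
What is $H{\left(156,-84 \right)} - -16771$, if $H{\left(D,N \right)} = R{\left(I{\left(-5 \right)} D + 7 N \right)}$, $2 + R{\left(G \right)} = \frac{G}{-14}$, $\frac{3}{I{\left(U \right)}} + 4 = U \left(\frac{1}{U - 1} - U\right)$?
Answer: $\frac{1529909}{91} \approx 16812.0$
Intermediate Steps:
$I{\left(U \right)} = \frac{3}{-4 + U \left(\frac{1}{-1 + U} - U\right)}$ ($I{\left(U \right)} = \frac{3}{-4 + U \left(\frac{1}{U - 1} - U\right)} = \frac{3}{-4 + U \left(\frac{1}{-1 + U} - U\right)}$)
$R{\left(G \right)} = -2 - \frac{G}{14}$ ($R{\left(G \right)} = -2 + \frac{G}{-14} = -2 + G \left(- \frac{1}{14}\right) = -2 - \frac{G}{14}$)
$H{\left(D,N \right)} = -2 - \frac{N}{2} + \frac{9 D}{1183}$ ($H{\left(D,N \right)} = -2 - \frac{\frac{3 \left(1 - -5\right)}{-4 + \left(-5\right)^{3} - \left(-5\right)^{2} + 3 \left(-5\right)} D + 7 N}{14} = -2 - \frac{\frac{3 \left(1 + 5\right)}{-4 - 125 - 25 - 15} D + 7 N}{14} = -2 - \frac{3 \frac{1}{-4 - 125 - 25 - 15} \cdot 6 D + 7 N}{14} = -2 - \frac{3 \frac{1}{-169} \cdot 6 D + 7 N}{14} = -2 - \frac{3 \left(- \frac{1}{169}\right) 6 D + 7 N}{14} = -2 - \frac{- \frac{18 D}{169} + 7 N}{14} = -2 - \frac{7 N - \frac{18 D}{169}}{14} = -2 + \left(- \frac{N}{2} + \frac{9 D}{1183}\right) = -2 - \frac{N}{2} + \frac{9 D}{1183}$)
$H{\left(156,-84 \right)} - -16771 = \left(-2 - -42 + \frac{9}{1183} \cdot 156\right) - -16771 = \left(-2 + 42 + \frac{108}{91}\right) + 16771 = \frac{3748}{91} + 16771 = \frac{1529909}{91}$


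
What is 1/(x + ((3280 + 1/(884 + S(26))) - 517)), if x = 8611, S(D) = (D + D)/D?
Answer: 886/10077365 ≈ 8.7920e-5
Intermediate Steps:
S(D) = 2 (S(D) = (2*D)/D = 2)
1/(x + ((3280 + 1/(884 + S(26))) - 517)) = 1/(8611 + ((3280 + 1/(884 + 2)) - 517)) = 1/(8611 + ((3280 + 1/886) - 517)) = 1/(8611 + (2906081/886 - 517)) = 1/(8611 + 2448019/886) = 1/(10077365/886) = 886/10077365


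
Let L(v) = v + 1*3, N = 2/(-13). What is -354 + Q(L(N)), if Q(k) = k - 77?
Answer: -5566/13 ≈ -428.15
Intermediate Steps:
N = -2/13 (N = 2*(-1/13) = -2/13 ≈ -0.15385)
L(v) = 3 + v (L(v) = v + 3 = 3 + v)
Q(k) = -77 + k
-354 + Q(L(N)) = -354 + (-77 + (3 - 2/13)) = -354 + (-77 + 37/13) = -354 - 964/13 = -5566/13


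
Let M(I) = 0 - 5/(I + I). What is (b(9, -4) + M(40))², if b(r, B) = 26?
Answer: 172225/256 ≈ 672.75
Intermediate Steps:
M(I) = -5/(2*I) (M(I) = 0 - 5/(2*I) = -5/(2*I))
(b(9, -4) + M(40))² = (26 - 5/2/40)² = (26 - 5/2*1/40)² = (26 - 1/16)² = (415/16)² = 172225/256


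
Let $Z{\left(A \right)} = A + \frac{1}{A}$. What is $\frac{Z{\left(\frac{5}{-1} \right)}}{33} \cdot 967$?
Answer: $- \frac{25142}{165} \approx -152.38$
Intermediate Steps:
$\frac{Z{\left(\frac{5}{-1} \right)}}{33} \cdot 967 = \frac{\frac{5}{-1} + \frac{1}{5 \frac{1}{-1}}}{33} \cdot 967 = \left(5 \left(-1\right) + \frac{1}{5 \left(-1\right)}\right) \frac{1}{33} \cdot 967 = \left(-5 + \frac{1}{-5}\right) \frac{1}{33} \cdot 967 = \left(-5 - \frac{1}{5}\right) \frac{1}{33} \cdot 967 = \left(- \frac{26}{5}\right) \frac{1}{33} \cdot 967 = \left(- \frac{26}{165}\right) 967 = - \frac{25142}{165}$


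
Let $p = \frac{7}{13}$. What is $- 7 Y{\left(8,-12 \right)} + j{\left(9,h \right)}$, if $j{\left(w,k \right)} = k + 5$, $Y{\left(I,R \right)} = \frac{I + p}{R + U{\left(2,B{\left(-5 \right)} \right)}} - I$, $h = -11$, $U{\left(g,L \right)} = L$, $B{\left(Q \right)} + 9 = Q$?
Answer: $\frac{17677}{338} \approx 52.299$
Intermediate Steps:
$B{\left(Q \right)} = -9 + Q$
$p = \frac{7}{13}$ ($p = 7 \cdot \frac{1}{13} = \frac{7}{13} \approx 0.53846$)
$Y{\left(I,R \right)} = - I + \frac{\frac{7}{13} + I}{-14 + R}$ ($Y{\left(I,R \right)} = \frac{I + \frac{7}{13}}{R - 14} - I = \frac{\frac{7}{13} + I}{R - 14} - I = \frac{\frac{7}{13} + I}{-14 + R} - I = - I + \frac{\frac{7}{13} + I}{-14 + R}$)
$j{\left(w,k \right)} = 5 + k$
$- 7 Y{\left(8,-12 \right)} + j{\left(9,h \right)} = - 7 \frac{\frac{7}{13} + 15 \cdot 8 - 8 \left(-12\right)}{-14 - 12} + \left(5 - 11\right) = - 7 \frac{\frac{7}{13} + 120 + 96}{-26} - 6 = - 7 \left(\left(- \frac{1}{26}\right) \frac{2815}{13}\right) - 6 = \left(-7\right) \left(- \frac{2815}{338}\right) - 6 = \frac{19705}{338} - 6 = \frac{17677}{338}$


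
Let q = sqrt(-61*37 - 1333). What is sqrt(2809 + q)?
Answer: sqrt(2809 + I*sqrt(3590)) ≈ 53.003 + 0.5652*I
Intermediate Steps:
q = I*sqrt(3590) (q = sqrt(-2257 - 1333) = sqrt(-3590) = I*sqrt(3590) ≈ 59.917*I)
sqrt(2809 + q) = sqrt(2809 + I*sqrt(3590))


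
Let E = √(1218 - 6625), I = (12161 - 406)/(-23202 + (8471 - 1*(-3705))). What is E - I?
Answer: 11755/11026 + I*√5407 ≈ 1.0661 + 73.532*I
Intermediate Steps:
I = -11755/11026 (I = 11755/(-23202 + (8471 + 3705)) = 11755/(-23202 + 12176) = 11755/(-11026) = 11755*(-1/11026) = -11755/11026 ≈ -1.0661)
E = I*√5407 (E = √(-5407) = I*√5407 ≈ 73.532*I)
E - I = I*√5407 - 1*(-11755/11026) = I*√5407 + 11755/11026 = 11755/11026 + I*√5407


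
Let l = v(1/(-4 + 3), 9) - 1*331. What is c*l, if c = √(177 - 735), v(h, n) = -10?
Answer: -1023*I*√62 ≈ -8055.1*I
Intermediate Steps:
l = -341 (l = -10 - 1*331 = -10 - 331 = -341)
c = 3*I*√62 (c = √(-558) = 3*I*√62 ≈ 23.622*I)
c*l = (3*I*√62)*(-341) = -1023*I*√62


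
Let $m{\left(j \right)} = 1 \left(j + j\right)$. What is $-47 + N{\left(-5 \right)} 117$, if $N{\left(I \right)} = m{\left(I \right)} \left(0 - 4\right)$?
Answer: $4633$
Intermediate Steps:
$m{\left(j \right)} = 2 j$ ($m{\left(j \right)} = 1 \cdot 2 j = 2 j$)
$N{\left(I \right)} = - 8 I$ ($N{\left(I \right)} = 2 I \left(0 - 4\right) = 2 I \left(-4\right) = - 8 I$)
$-47 + N{\left(-5 \right)} 117 = -47 + \left(-8\right) \left(-5\right) 117 = -47 + 40 \cdot 117 = -47 + 4680 = 4633$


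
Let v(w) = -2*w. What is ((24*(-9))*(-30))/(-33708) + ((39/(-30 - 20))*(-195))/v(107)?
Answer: -5428089/6011260 ≈ -0.90299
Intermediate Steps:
((24*(-9))*(-30))/(-33708) + ((39/(-30 - 20))*(-195))/v(107) = ((24*(-9))*(-30))/(-33708) + ((39/(-30 - 20))*(-195))/((-2*107)) = -216*(-30)*(-1/33708) + ((39/(-50))*(-195))/(-214) = 6480*(-1/33708) + ((39*(-1/50))*(-195))*(-1/214) = -540/2809 - 39/50*(-195)*(-1/214) = -540/2809 + (1521/10)*(-1/214) = -540/2809 - 1521/2140 = -5428089/6011260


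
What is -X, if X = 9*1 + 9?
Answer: -18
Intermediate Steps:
X = 18 (X = 9 + 9 = 18)
-X = -1*18 = -18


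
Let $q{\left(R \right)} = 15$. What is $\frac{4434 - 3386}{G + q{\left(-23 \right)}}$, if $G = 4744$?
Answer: $\frac{1048}{4759} \approx 0.22021$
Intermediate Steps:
$\frac{4434 - 3386}{G + q{\left(-23 \right)}} = \frac{4434 - 3386}{4744 + 15} = \frac{1048}{4759}$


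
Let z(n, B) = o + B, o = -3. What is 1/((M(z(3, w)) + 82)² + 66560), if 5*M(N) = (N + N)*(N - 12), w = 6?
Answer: 25/1790736 ≈ 1.3961e-5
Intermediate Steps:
z(n, B) = -3 + B
M(N) = 2*N*(-12 + N)/5 (M(N) = ((N + N)*(N - 12))/5 = ((2*N)*(-12 + N))/5 = (2*N*(-12 + N))/5 = 2*N*(-12 + N)/5)
1/((M(z(3, w)) + 82)² + 66560) = 1/((2*(-3 + 6)*(-12 + (-3 + 6))/5 + 82)² + 66560) = 1/(((⅖)*3*(-12 + 3) + 82)² + 66560) = 1/(((⅖)*3*(-9) + 82)² + 66560) = 1/((-54/5 + 82)² + 66560) = 1/((356/5)² + 66560) = 1/(126736/25 + 66560) = 1/(1790736/25) = 25/1790736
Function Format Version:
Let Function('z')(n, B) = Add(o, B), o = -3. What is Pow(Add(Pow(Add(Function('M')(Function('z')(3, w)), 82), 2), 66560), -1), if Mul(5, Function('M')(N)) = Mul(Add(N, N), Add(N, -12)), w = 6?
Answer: Rational(25, 1790736) ≈ 1.3961e-5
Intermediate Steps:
Function('z')(n, B) = Add(-3, B)
Function('M')(N) = Mul(Rational(2, 5), N, Add(-12, N)) (Function('M')(N) = Mul(Rational(1, 5), Mul(Add(N, N), Add(N, -12))) = Mul(Rational(1, 5), Mul(Mul(2, N), Add(-12, N))) = Mul(Rational(1, 5), Mul(2, N, Add(-12, N))) = Mul(Rational(2, 5), N, Add(-12, N)))
Pow(Add(Pow(Add(Function('M')(Function('z')(3, w)), 82), 2), 66560), -1) = Pow(Add(Pow(Add(Mul(Rational(2, 5), Add(-3, 6), Add(-12, Add(-3, 6))), 82), 2), 66560), -1) = Pow(Add(Pow(Add(Mul(Rational(2, 5), 3, Add(-12, 3)), 82), 2), 66560), -1) = Pow(Add(Pow(Add(Mul(Rational(2, 5), 3, -9), 82), 2), 66560), -1) = Pow(Add(Pow(Add(Rational(-54, 5), 82), 2), 66560), -1) = Pow(Add(Pow(Rational(356, 5), 2), 66560), -1) = Pow(Add(Rational(126736, 25), 66560), -1) = Pow(Rational(1790736, 25), -1) = Rational(25, 1790736)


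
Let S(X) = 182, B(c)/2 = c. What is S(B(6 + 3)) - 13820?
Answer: -13638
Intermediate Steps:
B(c) = 2*c
S(B(6 + 3)) - 13820 = 182 - 13820 = -13638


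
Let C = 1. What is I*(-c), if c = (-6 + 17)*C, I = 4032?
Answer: -44352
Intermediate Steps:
c = 11 (c = (-6 + 17)*1 = 11*1 = 11)
I*(-c) = 4032*(-1*11) = 4032*(-11) = -44352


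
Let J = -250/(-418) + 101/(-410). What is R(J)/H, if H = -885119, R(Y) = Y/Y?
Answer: -1/885119 ≈ -1.1298e-6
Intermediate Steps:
J = 30141/85690 (J = -250*(-1/418) + 101*(-1/410) = 125/209 - 101/410 = 30141/85690 ≈ 0.35174)
R(Y) = 1
R(J)/H = 1/(-885119) = 1*(-1/885119) = -1/885119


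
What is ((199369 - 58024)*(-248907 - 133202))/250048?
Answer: -54009196605/250048 ≈ -2.1600e+5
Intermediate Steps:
((199369 - 58024)*(-248907 - 133202))/250048 = (141345*(-382109))*(1/250048) = -54009196605*1/250048 = -54009196605/250048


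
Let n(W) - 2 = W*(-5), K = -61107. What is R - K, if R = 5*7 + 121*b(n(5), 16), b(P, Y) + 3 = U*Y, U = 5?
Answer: 70459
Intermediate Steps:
n(W) = 2 - 5*W (n(W) = 2 + W*(-5) = 2 - 5*W)
b(P, Y) = -3 + 5*Y
R = 9352 (R = 5*7 + 121*(-3 + 5*16) = 35 + 121*(-3 + 80) = 35 + 121*77 = 35 + 9317 = 9352)
R - K = 9352 - 1*(-61107) = 9352 + 61107 = 70459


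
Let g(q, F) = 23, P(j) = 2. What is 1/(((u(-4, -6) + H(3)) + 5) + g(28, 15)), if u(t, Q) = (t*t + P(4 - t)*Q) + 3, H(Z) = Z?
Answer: 1/38 ≈ 0.026316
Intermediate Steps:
u(t, Q) = 3 + t**2 + 2*Q (u(t, Q) = (t*t + 2*Q) + 3 = (t**2 + 2*Q) + 3 = 3 + t**2 + 2*Q)
1/(((u(-4, -6) + H(3)) + 5) + g(28, 15)) = 1/((((3 + (-4)**2 + 2*(-6)) + 3) + 5) + 23) = 1/((((3 + 16 - 12) + 3) + 5) + 23) = 1/(((7 + 3) + 5) + 23) = 1/((10 + 5) + 23) = 1/(15 + 23) = 1/38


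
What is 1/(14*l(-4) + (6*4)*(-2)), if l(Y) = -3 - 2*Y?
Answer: 1/22 ≈ 0.045455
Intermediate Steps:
1/(14*l(-4) + (6*4)*(-2)) = 1/(14*(-3 - 2*(-4)) + (6*4)*(-2)) = 1/(14*(-3 + 8) + 24*(-2)) = 1/(14*5 - 48) = 1/(70 - 48) = 1/22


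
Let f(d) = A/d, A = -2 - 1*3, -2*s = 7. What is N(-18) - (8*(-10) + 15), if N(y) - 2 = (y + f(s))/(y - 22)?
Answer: 4719/70 ≈ 67.414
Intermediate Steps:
s = -7/2 (s = -1/2*7 = -7/2 ≈ -3.5000)
A = -5 (A = -2 - 3 = -5)
f(d) = -5/d
N(y) = 2 + (10/7 + y)/(-22 + y) (N(y) = 2 + (y - 5/(-7/2))/(y - 22) = 2 + (y - 5*(-2/7))/(-22 + y) = 2 + (y + 10/7)/(-22 + y) = 2 + (10/7 + y)/(-22 + y))
N(-18) - (8*(-10) + 15) = (-298 + 21*(-18))/(7*(-22 - 18)) - (8*(-10) + 15) = (1/7)*(-298 - 378)/(-40) - (-80 + 15) = (1/7)*(-1/40)*(-676) - 1*(-65) = 169/70 + 65 = 4719/70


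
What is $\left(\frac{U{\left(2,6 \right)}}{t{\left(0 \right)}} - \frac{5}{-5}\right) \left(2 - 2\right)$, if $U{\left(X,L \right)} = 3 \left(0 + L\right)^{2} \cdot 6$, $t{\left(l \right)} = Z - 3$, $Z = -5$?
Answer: $0$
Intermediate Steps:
$t{\left(l \right)} = -8$ ($t{\left(l \right)} = -5 - 3 = -8$)
$U{\left(X,L \right)} = 18 L^{2}$ ($U{\left(X,L \right)} = 3 L^{2} \cdot 6 = 18 L^{2}$)
$\left(\frac{U{\left(2,6 \right)}}{t{\left(0 \right)}} - \frac{5}{-5}\right) \left(2 - 2\right) = \left(\frac{18 \cdot 6^{2}}{-8} - \frac{5}{-5}\right) \left(2 - 2\right) = \left(18 \cdot 36 \left(- \frac{1}{8}\right) - -1\right) 0 = \left(648 \left(- \frac{1}{8}\right) + 1\right) 0 = \left(-81 + 1\right) 0 = \left(-80\right) 0 = 0$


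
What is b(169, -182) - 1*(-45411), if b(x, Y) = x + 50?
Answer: 45630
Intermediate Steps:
b(x, Y) = 50 + x
b(169, -182) - 1*(-45411) = (50 + 169) - 1*(-45411) = 219 + 45411 = 45630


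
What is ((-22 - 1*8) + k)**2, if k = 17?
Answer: 169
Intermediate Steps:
((-22 - 1*8) + k)**2 = ((-22 - 1*8) + 17)**2 = ((-22 - 8) + 17)**2 = (-30 + 17)**2 = (-13)**2 = 169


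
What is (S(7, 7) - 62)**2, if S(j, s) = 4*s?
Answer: 1156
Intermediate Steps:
(S(7, 7) - 62)**2 = (4*7 - 62)**2 = (28 - 62)**2 = (-34)**2 = 1156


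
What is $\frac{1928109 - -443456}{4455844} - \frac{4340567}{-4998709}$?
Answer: $\frac{31195652733133}{22273467505396} \approx 1.4006$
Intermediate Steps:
$\frac{1928109 - -443456}{4455844} - \frac{4340567}{-4998709} = \left(1928109 + 443456\right) \frac{1}{4455844} - - \frac{4340567}{4998709} = 2371565 \cdot \frac{1}{4455844} + \frac{4340567}{4998709} = \frac{2371565}{4455844} + \frac{4340567}{4998709} = \frac{31195652733133}{22273467505396}$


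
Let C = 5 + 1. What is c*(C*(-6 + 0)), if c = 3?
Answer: -108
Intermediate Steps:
C = 6
c*(C*(-6 + 0)) = 3*(6*(-6 + 0)) = 3*(6*(-6)) = 3*(-36) = -108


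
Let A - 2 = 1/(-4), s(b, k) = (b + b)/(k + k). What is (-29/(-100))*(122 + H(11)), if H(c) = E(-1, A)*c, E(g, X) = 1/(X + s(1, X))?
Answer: 119451/3250 ≈ 36.754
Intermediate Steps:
s(b, k) = b/k (s(b, k) = (2*b)/((2*k)) = (2*b)*(1/(2*k)) = b/k)
A = 7/4 (A = 2 + 1/(-4) = 2 - ¼ = 7/4 ≈ 1.7500)
E(g, X) = 1/(X + 1/X)
H(c) = 28*c/65 (H(c) = (7/(4*(1 + (7/4)²)))*c = (7/(4*(1 + 49/16)))*c = (7/(4*(65/16)))*c = ((7/4)*(16/65))*c = 28*c/65)
(-29/(-100))*(122 + H(11)) = (-29/(-100))*(122 + (28/65)*11) = (-29*(-1/100))*(122 + 308/65) = (29/100)*(8238/65) = 119451/3250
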